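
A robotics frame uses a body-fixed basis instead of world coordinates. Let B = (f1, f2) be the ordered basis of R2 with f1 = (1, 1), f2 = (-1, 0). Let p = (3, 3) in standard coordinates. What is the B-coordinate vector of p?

(3, 0)

We seek scalars with c_1 f1 + c_2 f2 = p; equivalently solve M c = p where the columns of M are f1, f2.
System: c_1 - c_2 = 3, c_1 + 0c_2 = 3; solving gives c_1 = 3, c_2 = 0.
Check: 3f1 + 0·f2 = (3, 3).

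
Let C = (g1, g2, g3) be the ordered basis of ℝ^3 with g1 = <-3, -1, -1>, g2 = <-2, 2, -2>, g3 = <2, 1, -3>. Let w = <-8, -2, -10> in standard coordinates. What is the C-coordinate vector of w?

<4, 0, 2>

Write w = c_1 g1 + ... + c_3 g3 and solve for the c_i.
Row-reducing the augmented matrix [M | w] gives c = (4, 0, 2).
Check: 4g1 + 0·g2 + 2g3 = <-8, -2, -10>.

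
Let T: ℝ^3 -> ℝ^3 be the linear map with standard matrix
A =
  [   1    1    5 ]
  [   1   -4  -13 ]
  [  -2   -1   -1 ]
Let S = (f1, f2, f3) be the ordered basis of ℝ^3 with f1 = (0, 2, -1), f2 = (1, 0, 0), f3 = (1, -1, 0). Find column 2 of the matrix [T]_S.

(2, -2, 3)

Compute T(f2) = A f2 = (1, 1, -2) in standard coordinates.
Then write this in S-coordinates: solve for y in y_1 f1 + ... + y_3 f3 = (1, 1, -2).
This gives y = (2, -2, 3), which is column 2 of [T]_S.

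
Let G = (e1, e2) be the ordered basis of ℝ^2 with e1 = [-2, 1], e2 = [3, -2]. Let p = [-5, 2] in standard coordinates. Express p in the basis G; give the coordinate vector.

[4, 1]

Write p = c_1 e1 + c_2 e2 and solve for the c_i.
System: -2c_1 + 3c_2 = -5, c_1 - 2c_2 = 2; solving gives c_1 = 4, c_2 = 1.
Check: 4e1 + e2 = [-5, 2].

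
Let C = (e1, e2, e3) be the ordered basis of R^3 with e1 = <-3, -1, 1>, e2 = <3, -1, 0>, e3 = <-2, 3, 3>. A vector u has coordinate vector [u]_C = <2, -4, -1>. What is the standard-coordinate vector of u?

The coordinates say u = 2e1 - 4e2 - e3; adding the scaled basis vectors gives <-16, -1, -1>.

<-16, -1, -1>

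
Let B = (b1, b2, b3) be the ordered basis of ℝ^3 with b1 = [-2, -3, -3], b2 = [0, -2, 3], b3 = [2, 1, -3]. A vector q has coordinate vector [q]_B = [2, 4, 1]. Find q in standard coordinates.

[-2, -13, 3]

By definition q = 2b1 + 4b2 + b3.
Summing componentwise gives [-2, -13, 3].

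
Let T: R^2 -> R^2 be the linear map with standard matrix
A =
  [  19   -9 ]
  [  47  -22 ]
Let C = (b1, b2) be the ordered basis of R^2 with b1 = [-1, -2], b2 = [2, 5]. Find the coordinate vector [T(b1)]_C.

Compute T(b1) = A b1 = [-1, -3] in standard coordinates.
Then write this in C-coordinates: solve for y in y_1 b1 + y_2 b2 = [-1, -3].
This gives y = [-1, -1], which is column 1 of [T]_C.

[-1, -1]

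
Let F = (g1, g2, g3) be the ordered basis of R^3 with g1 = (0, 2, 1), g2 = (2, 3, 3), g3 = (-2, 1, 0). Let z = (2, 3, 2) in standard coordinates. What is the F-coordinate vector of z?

[z]_F is the unique c with M c = z, where M has columns g1, ..., g3.
Solving this 3x3 system gives c = (2, 0, -1).
Check: 2g1 + 0·g2 - g3 = (2, 3, 2).

(2, 0, -1)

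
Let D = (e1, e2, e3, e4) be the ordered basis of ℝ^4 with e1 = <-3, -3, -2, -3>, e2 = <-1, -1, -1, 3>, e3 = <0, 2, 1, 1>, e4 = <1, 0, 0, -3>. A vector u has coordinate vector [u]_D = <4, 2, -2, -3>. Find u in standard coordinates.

u = M [u]_D, where M has columns e1, ..., e4.
Carrying out the matrix-vector product, u = <-17, -18, -12, 1>.

<-17, -18, -12, 1>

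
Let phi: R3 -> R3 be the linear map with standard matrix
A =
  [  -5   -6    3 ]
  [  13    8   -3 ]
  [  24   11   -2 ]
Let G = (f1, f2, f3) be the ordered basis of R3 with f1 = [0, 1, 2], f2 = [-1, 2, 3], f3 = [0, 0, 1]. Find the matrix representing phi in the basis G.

With P the matrix whose columns are f1, ..., f3, [phi]_G = P^(-1) A P.
Column by column: phi(f1) = A f1 = [0, 2, 7]; its G-coordinates [2, 0, 3] give column 1.
Continuing for each basis vector yields [phi]_G = [[2, -2, 3], [0, -2, -3], [3, 2, 1]].

[[2, -2, 3], [0, -2, -3], [3, 2, 1]]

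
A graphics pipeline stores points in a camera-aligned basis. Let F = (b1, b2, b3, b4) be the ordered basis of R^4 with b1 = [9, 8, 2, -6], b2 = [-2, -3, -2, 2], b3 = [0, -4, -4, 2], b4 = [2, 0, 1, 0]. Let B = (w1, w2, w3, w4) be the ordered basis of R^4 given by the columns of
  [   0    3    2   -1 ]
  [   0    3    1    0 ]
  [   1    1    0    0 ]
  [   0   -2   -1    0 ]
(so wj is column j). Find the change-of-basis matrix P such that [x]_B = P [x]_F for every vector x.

Let M have columns bj and N have columns wj. Then for every x, N [x]_B = x = M [x]_F, so P = N^(-1) M.
Since det N = 1, N^(-1) has integer entries; multiplying gives P = [[0, -1, -2, 1], [2, -1, -2, 0], [2, 0, 2, 0], [1, -1, -2, -2]].

[[0, -1, -2, 1], [2, -1, -2, 0], [2, 0, 2, 0], [1, -1, -2, -2]]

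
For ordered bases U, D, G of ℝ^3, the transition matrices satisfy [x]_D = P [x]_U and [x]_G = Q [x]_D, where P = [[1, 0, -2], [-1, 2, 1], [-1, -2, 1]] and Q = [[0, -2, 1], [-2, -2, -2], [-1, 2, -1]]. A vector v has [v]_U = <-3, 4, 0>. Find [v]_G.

<-27, -6, 30>

Apply P to get D-coordinates <-3, 11, -5>, then Q to get G-coordinates.
The result is [v]_G = <-27, -6, 30>.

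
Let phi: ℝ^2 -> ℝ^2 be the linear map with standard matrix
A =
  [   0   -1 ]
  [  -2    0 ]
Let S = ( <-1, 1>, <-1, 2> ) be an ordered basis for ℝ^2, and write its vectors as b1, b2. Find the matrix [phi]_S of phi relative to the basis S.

[[0, 2], [1, 0]]

The j-th column of [phi]_S is [phi(bj)]_S.
phi(b1) = A b1 = <-1, 2> = 0·b1 + b2, so column 1 is <0, 1>.
Repeating for b2 and assembling the columns gives [[0, 2], [1, 0]].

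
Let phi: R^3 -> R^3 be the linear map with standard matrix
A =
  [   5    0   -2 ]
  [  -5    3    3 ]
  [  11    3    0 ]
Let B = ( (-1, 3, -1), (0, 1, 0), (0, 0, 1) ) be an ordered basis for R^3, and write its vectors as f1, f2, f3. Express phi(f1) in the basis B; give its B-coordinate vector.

(3, 2, 1)

Compute phi(f1) = A f1 = (-3, 11, -2) in standard coordinates.
Then write this in B-coordinates: solve for y in y_1 f1 + ... + y_3 f3 = (-3, 11, -2).
This gives y = (3, 2, 1), which is column 1 of [phi]_B.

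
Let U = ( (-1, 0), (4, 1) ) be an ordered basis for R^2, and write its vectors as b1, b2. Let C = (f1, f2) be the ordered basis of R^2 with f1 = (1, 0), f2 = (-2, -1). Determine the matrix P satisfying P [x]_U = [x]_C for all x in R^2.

[[-1, 2], [0, -1]]

Take x = bj: its U-coordinates are the j-th standard unit vector, so P e_j — column j of P — equals [bj]_C.
b1 = -f1 + 0·f2, giving column 1 = (-1, 0); repeating for each j gives P = [[-1, 2], [0, -1]].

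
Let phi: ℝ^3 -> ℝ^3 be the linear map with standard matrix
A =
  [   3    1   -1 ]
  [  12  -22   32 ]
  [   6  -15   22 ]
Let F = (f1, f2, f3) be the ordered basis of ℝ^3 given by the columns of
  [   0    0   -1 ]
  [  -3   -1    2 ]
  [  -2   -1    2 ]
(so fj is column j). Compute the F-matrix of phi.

[[-1, 3, 0], [3, 1, -2], [1, 0, 3]]

The j-th column of [phi]_F is [phi(fj)]_F.
phi(f1) = A f1 = <-1, 2, 1> = -f1 + 3f2 + f3, so column 1 is <-1, 3, 1>.
Repeating for f2, f3 and assembling the columns gives [[-1, 3, 0], [3, 1, -2], [1, 0, 3]].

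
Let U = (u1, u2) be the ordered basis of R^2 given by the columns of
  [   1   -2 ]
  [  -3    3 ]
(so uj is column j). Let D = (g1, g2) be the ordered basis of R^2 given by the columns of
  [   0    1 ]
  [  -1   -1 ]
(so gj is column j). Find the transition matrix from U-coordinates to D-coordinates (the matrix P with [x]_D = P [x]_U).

[[2, -1], [1, -2]]

Column j of P is [uj]_D, since P maps U-coordinates to D-coordinates.
Expressing u1 in D: u1 = 2g1 + g2, so column 1 of P is <2, 1>.
Doing the same for each uj gives P = [[2, -1], [1, -2]].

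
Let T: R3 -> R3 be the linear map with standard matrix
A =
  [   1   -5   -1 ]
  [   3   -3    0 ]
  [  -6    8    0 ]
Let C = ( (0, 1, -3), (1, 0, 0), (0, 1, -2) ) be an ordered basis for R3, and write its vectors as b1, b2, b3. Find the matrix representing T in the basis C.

[[-2, 0, -2], [-2, 1, -3], [-1, 3, -1]]

The j-th column of [T]_C is [T(bj)]_C.
T(b1) = A b1 = (-2, -3, 8) = -2b1 - 2b2 - b3, so column 1 is (-2, -2, -1).
Repeating for b2, b3 and assembling the columns gives [[-2, 0, -2], [-2, 1, -3], [-1, 3, -1]].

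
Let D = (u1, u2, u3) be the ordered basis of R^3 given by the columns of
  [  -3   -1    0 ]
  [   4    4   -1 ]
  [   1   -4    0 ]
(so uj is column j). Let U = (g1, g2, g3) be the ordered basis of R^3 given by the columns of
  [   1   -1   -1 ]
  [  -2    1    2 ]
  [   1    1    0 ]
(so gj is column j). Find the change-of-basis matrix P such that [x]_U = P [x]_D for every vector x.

[[-1, -2, -1], [2, -2, 1], [0, 1, -2]]

Let M have columns uj and N have columns gj. Then for every x, N [x]_U = x = M [x]_D, so P = N^(-1) M.
Since det N = -1, N^(-1) has integer entries; multiplying gives P = [[-1, -2, -1], [2, -2, 1], [0, 1, -2]].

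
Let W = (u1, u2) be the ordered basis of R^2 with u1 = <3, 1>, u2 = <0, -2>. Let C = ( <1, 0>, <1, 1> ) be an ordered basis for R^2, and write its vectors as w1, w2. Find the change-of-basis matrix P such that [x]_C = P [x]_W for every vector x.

Let M have columns uj and N have columns wj. Then for every x, N [x]_C = x = M [x]_W, so P = N^(-1) M.
Since det N = 1, N^(-1) has integer entries; multiplying gives P = [[2, 2], [1, -2]].

[[2, 2], [1, -2]]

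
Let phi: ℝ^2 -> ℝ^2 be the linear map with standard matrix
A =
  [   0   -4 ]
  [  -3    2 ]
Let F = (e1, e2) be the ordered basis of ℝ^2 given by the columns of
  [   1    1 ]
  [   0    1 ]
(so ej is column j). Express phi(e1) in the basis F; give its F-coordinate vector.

Compute phi(e1) = A e1 = <0, -3> in standard coordinates.
Then write this in F-coordinates: solve for y in y_1 e1 + y_2 e2 = <0, -3>.
This gives y = <3, -3>, which is column 1 of [phi]_F.

<3, -3>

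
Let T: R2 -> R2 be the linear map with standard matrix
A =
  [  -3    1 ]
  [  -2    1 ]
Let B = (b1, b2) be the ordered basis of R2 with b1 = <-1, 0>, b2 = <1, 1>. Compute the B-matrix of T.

[[-1, 1], [2, -1]]

The j-th column of [T]_B is [T(bj)]_B.
T(b1) = A b1 = <3, 2> = -b1 + 2b2, so column 1 is <-1, 2>.
Repeating for b2 and assembling the columns gives [[-1, 1], [2, -1]].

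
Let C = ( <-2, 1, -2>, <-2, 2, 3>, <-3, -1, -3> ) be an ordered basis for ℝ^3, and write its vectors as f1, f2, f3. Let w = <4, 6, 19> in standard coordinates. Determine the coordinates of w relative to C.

<-2, 3, -2>

Write w = c_1 f1 + ... + c_3 f3 and solve for the c_i.
Gaussian elimination on [M | w] yields c = (-2, 3, -2).
Check: -2f1 + 3f2 - 2f3 = <4, 6, 19>.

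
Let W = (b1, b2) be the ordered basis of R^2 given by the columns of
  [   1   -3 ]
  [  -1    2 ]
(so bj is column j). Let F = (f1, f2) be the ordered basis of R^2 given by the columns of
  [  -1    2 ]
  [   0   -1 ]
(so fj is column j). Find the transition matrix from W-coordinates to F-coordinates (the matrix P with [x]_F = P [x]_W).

[[1, -1], [1, -2]]

Column j of P is [bj]_F, since P maps W-coordinates to F-coordinates.
Expressing b1 in F: b1 = f1 + f2, so column 1 of P is (1, 1).
Doing the same for each bj gives P = [[1, -1], [1, -2]].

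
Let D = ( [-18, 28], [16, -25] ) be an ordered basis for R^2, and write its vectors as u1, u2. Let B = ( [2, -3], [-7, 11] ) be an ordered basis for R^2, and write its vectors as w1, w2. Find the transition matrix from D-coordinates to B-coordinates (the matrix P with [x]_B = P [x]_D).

[[-2, 1], [2, -2]]

Take x = uj: its D-coordinates are the j-th standard unit vector, so P e_j — column j of P — equals [uj]_B.
u1 = -2w1 + 2w2, giving column 1 = [-2, 2]; repeating for each j gives P = [[-2, 1], [2, -2]].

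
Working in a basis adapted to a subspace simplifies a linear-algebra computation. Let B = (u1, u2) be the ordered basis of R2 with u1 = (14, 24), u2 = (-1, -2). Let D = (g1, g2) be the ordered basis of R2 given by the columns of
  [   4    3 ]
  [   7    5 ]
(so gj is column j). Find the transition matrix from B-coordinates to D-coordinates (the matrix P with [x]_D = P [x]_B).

Column j of P is [uj]_D, since P maps B-coordinates to D-coordinates.
Expressing u1 in D: u1 = 2g1 + 2g2, so column 1 of P is (2, 2).
Doing the same for each uj gives P = [[2, -1], [2, 1]].

[[2, -1], [2, 1]]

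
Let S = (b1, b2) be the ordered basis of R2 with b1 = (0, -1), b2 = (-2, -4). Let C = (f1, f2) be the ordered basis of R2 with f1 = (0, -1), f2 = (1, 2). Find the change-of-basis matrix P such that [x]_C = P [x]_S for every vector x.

[[1, 0], [0, -2]]

Column j of P is [bj]_C, since P maps S-coordinates to C-coordinates.
Expressing b1 in C: b1 = f1 + 0·f2, so column 1 of P is (1, 0).
Doing the same for each bj gives P = [[1, 0], [0, -2]].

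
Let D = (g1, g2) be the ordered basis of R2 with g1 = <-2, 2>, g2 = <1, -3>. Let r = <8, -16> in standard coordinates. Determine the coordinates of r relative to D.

[r]_D is the unique c with M c = r, where M has columns g1, g2.
System: -2c_1 + c_2 = 8, 2c_1 - 3c_2 = -16; solving gives c_1 = -2, c_2 = 4.
Check: -2g1 + 4g2 = <8, -16>.

<-2, 4>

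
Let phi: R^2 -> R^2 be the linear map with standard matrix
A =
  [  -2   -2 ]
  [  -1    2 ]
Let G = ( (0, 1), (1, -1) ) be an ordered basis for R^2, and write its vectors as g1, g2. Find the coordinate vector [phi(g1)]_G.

(0, -2)

Compute phi(g1) = A g1 = (-2, 2) in standard coordinates.
Then write this in G-coordinates: solve for y in y_1 g1 + y_2 g2 = (-2, 2).
This gives y = (0, -2), which is column 1 of [phi]_G.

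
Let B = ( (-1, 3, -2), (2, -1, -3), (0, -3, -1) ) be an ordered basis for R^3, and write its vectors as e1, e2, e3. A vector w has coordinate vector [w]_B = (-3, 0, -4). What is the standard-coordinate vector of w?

By definition w = -3e1 + 0·e2 - 4e3.
Summing componentwise gives (3, 3, 10).

(3, 3, 10)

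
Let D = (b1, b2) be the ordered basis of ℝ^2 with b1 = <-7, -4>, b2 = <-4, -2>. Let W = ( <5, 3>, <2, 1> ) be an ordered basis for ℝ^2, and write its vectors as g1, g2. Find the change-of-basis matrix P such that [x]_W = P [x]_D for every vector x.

Column j of P is [bj]_W, since P maps D-coordinates to W-coordinates.
Expressing b1 in W: b1 = -g1 - g2, so column 1 of P is <-1, -1>.
Doing the same for each bj gives P = [[-1, 0], [-1, -2]].

[[-1, 0], [-1, -2]]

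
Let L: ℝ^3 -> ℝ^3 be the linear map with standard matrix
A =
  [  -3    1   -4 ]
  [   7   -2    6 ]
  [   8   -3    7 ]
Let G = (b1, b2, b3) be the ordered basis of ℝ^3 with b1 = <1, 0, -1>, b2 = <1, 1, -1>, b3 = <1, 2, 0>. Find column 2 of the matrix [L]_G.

<3, -1, 0>

Compute L(b2) = A b2 = <2, -1, -2> in standard coordinates.
Then write this in G-coordinates: solve for y in y_1 b1 + ... + y_3 b3 = <2, -1, -2>.
This gives y = <3, -1, 0>, which is column 2 of [L]_G.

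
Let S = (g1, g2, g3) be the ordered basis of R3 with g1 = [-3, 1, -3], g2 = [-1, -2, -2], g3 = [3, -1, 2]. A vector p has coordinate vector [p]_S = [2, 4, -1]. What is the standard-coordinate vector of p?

[-13, -5, -16]

p = M [p]_S, where M has columns g1, ..., g3.
Carrying out the matrix-vector product, p = [-13, -5, -16].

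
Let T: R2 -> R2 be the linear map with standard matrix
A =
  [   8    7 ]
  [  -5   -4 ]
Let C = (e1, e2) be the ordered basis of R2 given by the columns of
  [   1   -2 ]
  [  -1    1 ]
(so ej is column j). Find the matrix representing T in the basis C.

[[1, -3], [0, 3]]

Let P have columns e1, e2. Then [T]_C = P^(-1) A P.
Here det P = -1, so P^(-1) is integer; computing A P first and then P^(-1)(A P) gives [[1, -3], [0, 3]].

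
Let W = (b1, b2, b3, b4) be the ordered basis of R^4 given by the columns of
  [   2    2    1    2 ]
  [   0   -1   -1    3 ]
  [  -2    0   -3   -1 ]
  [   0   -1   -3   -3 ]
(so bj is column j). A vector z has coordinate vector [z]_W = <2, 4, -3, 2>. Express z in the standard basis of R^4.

<13, 5, 3, -1>

By definition z = 2b1 + 4b2 - 3b3 + 2b4.
Summing componentwise gives <13, 5, 3, -1>.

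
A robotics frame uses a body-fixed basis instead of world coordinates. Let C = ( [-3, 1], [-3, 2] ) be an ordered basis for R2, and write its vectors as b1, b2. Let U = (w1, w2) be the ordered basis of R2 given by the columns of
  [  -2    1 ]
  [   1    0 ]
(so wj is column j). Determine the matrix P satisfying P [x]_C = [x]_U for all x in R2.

[[1, 2], [-1, 1]]

Column j of P is [bj]_U, since P maps C-coordinates to U-coordinates.
Expressing b1 in U: b1 = w1 - w2, so column 1 of P is [1, -1].
Doing the same for each bj gives P = [[1, 2], [-1, 1]].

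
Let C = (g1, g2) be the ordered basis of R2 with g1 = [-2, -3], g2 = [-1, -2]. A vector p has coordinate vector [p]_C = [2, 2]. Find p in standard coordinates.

[-6, -10]

By definition p = 2g1 + 2g2.
Summing componentwise gives [-6, -10].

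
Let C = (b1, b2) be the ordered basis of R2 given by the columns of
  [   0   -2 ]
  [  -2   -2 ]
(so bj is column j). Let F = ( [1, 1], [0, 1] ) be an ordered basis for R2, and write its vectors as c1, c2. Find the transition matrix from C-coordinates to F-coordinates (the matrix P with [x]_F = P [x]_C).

[[0, -2], [-2, 0]]

Let M have columns bj and N have columns cj. Then for every x, N [x]_F = x = M [x]_C, so P = N^(-1) M.
Since det N = 1, N^(-1) has integer entries; multiplying gives P = [[0, -2], [-2, 0]].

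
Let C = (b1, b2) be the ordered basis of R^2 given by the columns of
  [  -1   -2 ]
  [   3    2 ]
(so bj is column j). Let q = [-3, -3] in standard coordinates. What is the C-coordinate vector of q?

[q]_C is the unique c with M c = q, where M has columns b1, b2.
System: -c_1 - 2c_2 = -3, 3c_1 + 2c_2 = -3; solving gives c_1 = -3, c_2 = 3.
Check: -3b1 + 3b2 = [-3, -3].

[-3, 3]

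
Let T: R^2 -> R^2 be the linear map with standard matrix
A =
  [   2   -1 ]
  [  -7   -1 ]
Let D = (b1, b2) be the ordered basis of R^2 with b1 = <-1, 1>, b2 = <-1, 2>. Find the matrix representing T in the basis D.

With P the matrix whose columns are b1, b2, [T]_D = P^(-1) A P.
Column by column: T(b1) = A b1 = <-3, 6>; its D-coordinates <0, 3> give column 1.
Continuing for each basis vector yields [T]_D = [[0, 3], [3, 1]].

[[0, 3], [3, 1]]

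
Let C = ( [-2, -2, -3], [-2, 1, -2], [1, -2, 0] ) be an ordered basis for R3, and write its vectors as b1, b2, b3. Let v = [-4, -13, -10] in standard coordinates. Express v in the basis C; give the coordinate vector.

[4, -1, 2]

We seek scalars with c_1 b1 + ... + c_3 b3 = v; equivalently solve M c = v where the columns of M are b1, ..., b3.
Row-reducing the augmented matrix [M | v] gives c = (4, -1, 2).
Check: 4b1 - b2 + 2b3 = [-4, -13, -10].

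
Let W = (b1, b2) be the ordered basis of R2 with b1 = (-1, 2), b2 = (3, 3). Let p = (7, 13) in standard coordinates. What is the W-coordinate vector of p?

We seek scalars with c_1 b1 + c_2 b2 = p; equivalently solve M c = p where the columns of M are b1, b2.
System: -c_1 + 3c_2 = 7, 2c_1 + 3c_2 = 13; solving gives c_1 = 2, c_2 = 3.
Check: 2b1 + 3b2 = (7, 13).

(2, 3)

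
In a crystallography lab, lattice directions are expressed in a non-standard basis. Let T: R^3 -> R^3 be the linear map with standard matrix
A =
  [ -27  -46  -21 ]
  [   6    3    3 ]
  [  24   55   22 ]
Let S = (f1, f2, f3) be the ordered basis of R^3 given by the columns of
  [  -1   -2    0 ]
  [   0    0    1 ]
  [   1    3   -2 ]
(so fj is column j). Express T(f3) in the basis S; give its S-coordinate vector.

(2, 1, -3)

Compute T(f3) = A f3 = (-4, -3, 11) in standard coordinates.
Then write this in S-coordinates: solve for y in y_1 f1 + ... + y_3 f3 = (-4, -3, 11).
This gives y = (2, 1, -3), which is column 3 of [T]_S.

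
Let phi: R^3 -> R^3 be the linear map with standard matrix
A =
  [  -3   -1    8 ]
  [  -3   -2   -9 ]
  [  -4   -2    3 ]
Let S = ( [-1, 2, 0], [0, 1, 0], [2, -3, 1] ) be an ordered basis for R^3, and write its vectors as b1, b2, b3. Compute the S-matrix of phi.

Let P have columns b1, ..., b3. Then [phi]_S = P^(-1) A P.
Here det P = -1, so P^(-1) is integer; computing A P first and then P^(-1)(A P) gives [[-1, -3, -3], [1, -2, 0], [0, -2, 1]].

[[-1, -3, -3], [1, -2, 0], [0, -2, 1]]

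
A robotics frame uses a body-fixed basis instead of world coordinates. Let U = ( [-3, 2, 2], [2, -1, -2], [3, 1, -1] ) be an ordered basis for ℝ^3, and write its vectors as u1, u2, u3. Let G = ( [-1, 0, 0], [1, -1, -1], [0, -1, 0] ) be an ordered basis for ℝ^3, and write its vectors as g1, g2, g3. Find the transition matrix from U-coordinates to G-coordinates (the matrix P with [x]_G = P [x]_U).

[[1, 0, -2], [-2, 2, 1], [0, -1, -2]]

Column j of P is [uj]_G, since P maps U-coordinates to G-coordinates.
Expressing u1 in G: u1 = g1 - 2g2 + 0·g3, so column 1 of P is [1, -2, 0].
Doing the same for each uj gives P = [[1, 0, -2], [-2, 2, 1], [0, -1, -2]].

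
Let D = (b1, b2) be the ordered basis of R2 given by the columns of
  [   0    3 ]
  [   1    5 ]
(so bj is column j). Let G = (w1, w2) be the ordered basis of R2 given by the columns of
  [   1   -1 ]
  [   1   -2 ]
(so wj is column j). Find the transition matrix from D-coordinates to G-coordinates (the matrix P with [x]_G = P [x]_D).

[[-1, 1], [-1, -2]]

Take x = bj: its D-coordinates are the j-th standard unit vector, so P e_j — column j of P — equals [bj]_G.
b1 = -w1 - w2, giving column 1 = (-1, -1); repeating for each j gives P = [[-1, 1], [-1, -2]].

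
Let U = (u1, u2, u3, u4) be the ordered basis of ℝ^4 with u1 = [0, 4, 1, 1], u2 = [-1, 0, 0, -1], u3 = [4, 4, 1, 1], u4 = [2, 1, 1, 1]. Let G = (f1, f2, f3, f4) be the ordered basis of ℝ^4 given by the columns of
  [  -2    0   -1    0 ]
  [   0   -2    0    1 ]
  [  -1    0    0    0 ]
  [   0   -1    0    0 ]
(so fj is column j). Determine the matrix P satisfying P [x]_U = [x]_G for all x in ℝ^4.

Take x = uj: its U-coordinates are the j-th standard unit vector, so P e_j — column j of P — equals [uj]_G.
u1 = -f1 - f2 + 2f3 + 2f4, giving column 1 = [-1, -1, 2, 2]; repeating for each j gives P = [[-1, 0, -1, -1], [-1, 1, -1, -1], [2, 1, -2, 0], [2, 2, 2, -1]].

[[-1, 0, -1, -1], [-1, 1, -1, -1], [2, 1, -2, 0], [2, 2, 2, -1]]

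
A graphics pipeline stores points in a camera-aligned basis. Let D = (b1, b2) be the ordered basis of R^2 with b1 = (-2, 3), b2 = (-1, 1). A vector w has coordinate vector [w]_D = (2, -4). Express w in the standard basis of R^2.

(0, 2)

w = M [w]_D, where M has columns b1, b2.
Carrying out the matrix-vector product, w = (0, 2).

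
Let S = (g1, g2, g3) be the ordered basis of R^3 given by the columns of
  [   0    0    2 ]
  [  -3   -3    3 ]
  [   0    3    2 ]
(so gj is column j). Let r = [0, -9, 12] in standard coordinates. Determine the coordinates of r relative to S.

Write r = c_1 g1 + ... + c_3 g3 and solve for the c_i.
Gaussian elimination on [M | r] yields c = (-1, 4, 0).
Check: -g1 + 4g2 + 0·g3 = [0, -9, 12].

[-1, 4, 0]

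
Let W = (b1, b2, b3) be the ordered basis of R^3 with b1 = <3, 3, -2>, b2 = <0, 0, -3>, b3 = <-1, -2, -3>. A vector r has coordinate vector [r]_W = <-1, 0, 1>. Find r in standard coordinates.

The coordinates say r = -b1 + 0·b2 + b3; adding the scaled basis vectors gives <-4, -5, -1>.

<-4, -5, -1>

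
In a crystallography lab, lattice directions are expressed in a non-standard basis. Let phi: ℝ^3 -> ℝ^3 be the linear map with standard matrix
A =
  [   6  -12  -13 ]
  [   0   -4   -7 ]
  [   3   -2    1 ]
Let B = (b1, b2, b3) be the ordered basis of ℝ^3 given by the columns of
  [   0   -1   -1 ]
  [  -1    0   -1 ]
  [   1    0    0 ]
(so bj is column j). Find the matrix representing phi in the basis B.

[[3, -3, -1], [1, 3, -3], [0, 3, -3]]

The j-th column of [phi]_B is [phi(bj)]_B.
phi(b1) = A b1 = [-1, -3, 3] = 3b1 + b2 + 0·b3, so column 1 is [3, 1, 0].
Repeating for b2, b3 and assembling the columns gives [[3, -3, -1], [1, 3, -3], [0, 3, -3]].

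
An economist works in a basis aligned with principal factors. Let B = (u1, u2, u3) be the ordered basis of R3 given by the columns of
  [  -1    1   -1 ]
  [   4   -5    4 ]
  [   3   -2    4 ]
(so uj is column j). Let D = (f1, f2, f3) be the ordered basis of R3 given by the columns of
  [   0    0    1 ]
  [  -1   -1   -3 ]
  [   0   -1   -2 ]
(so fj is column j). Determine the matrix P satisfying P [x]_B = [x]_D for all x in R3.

[[0, 2, 1], [-1, 0, -2], [-1, 1, -1]]

Let M have columns uj and N have columns fj. Then for every x, N [x]_D = x = M [x]_B, so P = N^(-1) M.
Since det N = 1, N^(-1) has integer entries; multiplying gives P = [[0, 2, 1], [-1, 0, -2], [-1, 1, -1]].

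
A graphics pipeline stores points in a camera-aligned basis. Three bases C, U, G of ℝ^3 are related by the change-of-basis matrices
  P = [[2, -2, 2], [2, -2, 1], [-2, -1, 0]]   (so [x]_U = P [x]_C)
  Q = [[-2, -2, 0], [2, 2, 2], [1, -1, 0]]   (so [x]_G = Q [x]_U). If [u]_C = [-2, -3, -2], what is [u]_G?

[4, 10, -2]

First [u]_U = P [u]_C = [-2, 0, 7].
Then [u]_G = Q [u]_U = [4, 10, -2].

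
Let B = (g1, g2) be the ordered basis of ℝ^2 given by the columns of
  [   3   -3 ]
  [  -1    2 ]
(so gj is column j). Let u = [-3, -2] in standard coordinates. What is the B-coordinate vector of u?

[u]_B is the unique c with M c = u, where M has columns g1, g2.
System: 3c_1 - 3c_2 = -3, -c_1 + 2c_2 = -2; solving gives c_1 = -4, c_2 = -3.
Check: -4g1 - 3g2 = [-3, -2].

[-4, -3]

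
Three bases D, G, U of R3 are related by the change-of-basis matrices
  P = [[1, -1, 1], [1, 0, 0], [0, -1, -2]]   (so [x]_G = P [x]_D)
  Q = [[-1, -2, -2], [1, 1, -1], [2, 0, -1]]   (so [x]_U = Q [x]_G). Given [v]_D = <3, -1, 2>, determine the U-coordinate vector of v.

First [v]_G = P [v]_D = <6, 3, -3>.
Then [v]_U = Q [v]_G = <-6, 12, 15>.

<-6, 12, 15>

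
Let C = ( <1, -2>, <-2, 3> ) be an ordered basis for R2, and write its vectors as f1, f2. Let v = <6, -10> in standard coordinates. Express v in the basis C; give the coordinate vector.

<2, -2>

Write v = c_1 f1 + c_2 f2 and solve for the c_i.
System: c_1 - 2c_2 = 6, -2c_1 + 3c_2 = -10; solving gives c_1 = 2, c_2 = -2.
Check: 2f1 - 2f2 = <6, -10>.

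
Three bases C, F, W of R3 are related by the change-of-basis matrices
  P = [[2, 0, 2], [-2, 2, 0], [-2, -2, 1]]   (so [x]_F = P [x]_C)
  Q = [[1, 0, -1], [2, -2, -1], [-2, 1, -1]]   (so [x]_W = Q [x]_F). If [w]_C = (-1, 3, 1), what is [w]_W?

First [w]_F = P [w]_C = (0, 8, -3).
Then [w]_W = Q [w]_F = (3, -13, 11).

(3, -13, 11)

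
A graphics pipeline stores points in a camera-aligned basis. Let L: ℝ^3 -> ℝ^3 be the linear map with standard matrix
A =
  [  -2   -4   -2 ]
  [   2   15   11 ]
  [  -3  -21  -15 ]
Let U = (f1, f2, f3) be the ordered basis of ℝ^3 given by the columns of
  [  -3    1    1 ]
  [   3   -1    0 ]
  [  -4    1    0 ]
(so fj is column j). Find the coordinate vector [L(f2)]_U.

Compute L(f2) = A f2 = [0, -2, 3] in standard coordinates.
Then write this in U-coordinates: solve for y in y_1 f1 + ... + y_3 f3 = [0, -2, 3].
This gives y = [-1, -1, -2], which is column 2 of [L]_U.

[-1, -1, -2]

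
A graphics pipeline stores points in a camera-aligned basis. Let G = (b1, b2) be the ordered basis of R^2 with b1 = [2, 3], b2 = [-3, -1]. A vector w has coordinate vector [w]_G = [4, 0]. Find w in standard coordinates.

w = M [w]_G, where M has columns b1, b2.
Carrying out the matrix-vector product, w = [8, 12].

[8, 12]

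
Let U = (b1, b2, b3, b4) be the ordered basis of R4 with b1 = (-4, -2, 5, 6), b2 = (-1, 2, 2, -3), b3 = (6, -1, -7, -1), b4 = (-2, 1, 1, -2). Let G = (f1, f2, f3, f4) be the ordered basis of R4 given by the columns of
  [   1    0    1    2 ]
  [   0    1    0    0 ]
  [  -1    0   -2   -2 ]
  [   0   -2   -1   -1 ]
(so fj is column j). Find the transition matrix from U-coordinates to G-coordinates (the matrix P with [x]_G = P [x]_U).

[[-1, 0, 1, -1], [-2, 2, -1, 1], [-1, -1, 1, 1], [-1, 0, 2, -1]]

Let M have columns bj and N have columns fj. Then for every x, N [x]_G = x = M [x]_U, so P = N^(-1) M.
Since det N = 1, N^(-1) has integer entries; multiplying gives P = [[-1, 0, 1, -1], [-2, 2, -1, 1], [-1, -1, 1, 1], [-1, 0, 2, -1]].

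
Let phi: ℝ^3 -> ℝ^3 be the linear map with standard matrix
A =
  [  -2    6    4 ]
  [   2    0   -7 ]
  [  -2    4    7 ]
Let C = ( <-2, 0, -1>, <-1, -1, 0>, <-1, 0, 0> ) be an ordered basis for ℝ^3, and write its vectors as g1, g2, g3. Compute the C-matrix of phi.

With P the matrix whose columns are g1, ..., g3, [phi]_C = P^(-1) A P.
Column by column: phi(g1) = A g1 = <0, 3, -3>; its C-coordinates <3, -3, -3> give column 1.
Continuing for each basis vector yields [phi]_C = [[3, 2, -2], [-3, 2, 2], [-3, -2, 0]].

[[3, 2, -2], [-3, 2, 2], [-3, -2, 0]]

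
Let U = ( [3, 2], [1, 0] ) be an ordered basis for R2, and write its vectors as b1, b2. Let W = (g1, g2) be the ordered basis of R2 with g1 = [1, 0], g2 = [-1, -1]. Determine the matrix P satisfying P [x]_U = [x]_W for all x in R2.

[[1, 1], [-2, 0]]

Column j of P is [bj]_W, since P maps U-coordinates to W-coordinates.
Expressing b1 in W: b1 = g1 - 2g2, so column 1 of P is [1, -2].
Doing the same for each bj gives P = [[1, 1], [-2, 0]].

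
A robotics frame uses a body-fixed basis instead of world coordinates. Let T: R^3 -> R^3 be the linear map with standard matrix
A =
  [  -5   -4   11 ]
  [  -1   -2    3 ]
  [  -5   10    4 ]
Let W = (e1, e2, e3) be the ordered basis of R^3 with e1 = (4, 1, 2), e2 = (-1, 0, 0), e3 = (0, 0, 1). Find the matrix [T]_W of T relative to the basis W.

[[0, 1, 3], [2, -1, 1], [-2, 3, -2]]

With P the matrix whose columns are e1, ..., e3, [T]_W = P^(-1) A P.
Column by column: T(e1) = A e1 = (-2, 0, -2); its W-coordinates (0, 2, -2) give column 1.
Continuing for each basis vector yields [T]_W = [[0, 1, 3], [2, -1, 1], [-2, 3, -2]].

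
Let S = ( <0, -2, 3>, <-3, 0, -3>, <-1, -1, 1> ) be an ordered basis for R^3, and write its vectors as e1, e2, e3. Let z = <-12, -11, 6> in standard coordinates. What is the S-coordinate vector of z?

<4, 3, 3>

Write z = c_1 e1 + ... + c_3 e3 and solve for the c_i.
Gaussian elimination on [M | z] yields c = (4, 3, 3).
Check: 4e1 + 3e2 + 3e3 = <-12, -11, 6>.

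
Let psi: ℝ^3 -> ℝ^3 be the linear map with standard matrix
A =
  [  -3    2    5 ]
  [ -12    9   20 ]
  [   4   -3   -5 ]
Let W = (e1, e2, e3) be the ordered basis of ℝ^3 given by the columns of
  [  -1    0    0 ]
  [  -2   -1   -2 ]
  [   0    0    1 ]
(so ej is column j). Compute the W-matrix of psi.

Let P have columns e1, ..., e3. Then [psi]_W = P^(-1) A P.
Here det P = 1, so P^(-1) is integer; computing A P first and then P^(-1)(A P) gives [[1, 2, -1], [0, -1, -2], [2, 3, 1]].

[[1, 2, -1], [0, -1, -2], [2, 3, 1]]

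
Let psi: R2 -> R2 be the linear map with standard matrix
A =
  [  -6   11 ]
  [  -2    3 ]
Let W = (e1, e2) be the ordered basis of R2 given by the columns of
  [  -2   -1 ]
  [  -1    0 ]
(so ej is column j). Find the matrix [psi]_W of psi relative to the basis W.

[[-1, -2], [1, -2]]

With P the matrix whose columns are e1, e2, [psi]_W = P^(-1) A P.
Column by column: psi(e1) = A e1 = (1, 1); its W-coordinates (-1, 1) give column 1.
Continuing for each basis vector yields [psi]_W = [[-1, -2], [1, -2]].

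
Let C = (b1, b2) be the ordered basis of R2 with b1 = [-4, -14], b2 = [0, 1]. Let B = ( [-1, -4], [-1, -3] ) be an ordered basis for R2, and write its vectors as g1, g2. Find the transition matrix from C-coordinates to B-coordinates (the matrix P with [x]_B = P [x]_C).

[[2, -1], [2, 1]]

Let M have columns bj and N have columns gj. Then for every x, N [x]_B = x = M [x]_C, so P = N^(-1) M.
Since det N = -1, N^(-1) has integer entries; multiplying gives P = [[2, -1], [2, 1]].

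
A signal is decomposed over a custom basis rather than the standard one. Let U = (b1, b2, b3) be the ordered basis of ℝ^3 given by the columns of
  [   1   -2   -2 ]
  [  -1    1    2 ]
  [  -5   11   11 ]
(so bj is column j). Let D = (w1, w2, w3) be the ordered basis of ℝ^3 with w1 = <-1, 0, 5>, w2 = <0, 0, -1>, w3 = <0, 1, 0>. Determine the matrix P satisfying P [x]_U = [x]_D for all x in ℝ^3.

[[-1, 2, 2], [0, -1, -1], [-1, 1, 2]]

Let M have columns bj and N have columns wj. Then for every x, N [x]_D = x = M [x]_U, so P = N^(-1) M.
Since det N = -1, N^(-1) has integer entries; multiplying gives P = [[-1, 2, 2], [0, -1, -1], [-1, 1, 2]].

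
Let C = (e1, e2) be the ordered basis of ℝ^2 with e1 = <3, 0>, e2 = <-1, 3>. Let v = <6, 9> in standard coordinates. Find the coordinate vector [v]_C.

<3, 3>

We seek scalars with c_1 e1 + c_2 e2 = v; equivalently solve M c = v where the columns of M are e1, e2.
System: 3c_1 - c_2 = 6, 0c_1 + 3c_2 = 9; solving gives c_1 = 3, c_2 = 3.
Check: 3e1 + 3e2 = <6, 9>.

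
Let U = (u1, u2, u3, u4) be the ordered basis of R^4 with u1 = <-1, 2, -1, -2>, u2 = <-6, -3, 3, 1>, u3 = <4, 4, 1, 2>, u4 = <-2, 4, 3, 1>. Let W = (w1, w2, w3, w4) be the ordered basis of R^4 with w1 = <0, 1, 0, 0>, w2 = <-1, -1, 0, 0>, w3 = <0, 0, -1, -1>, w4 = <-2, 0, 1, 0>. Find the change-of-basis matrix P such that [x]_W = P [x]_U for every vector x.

Column j of P is [uj]_W, since P maps U-coordinates to W-coordinates.
Expressing u1 in W: u1 = w1 - w2 + 2w3 + w4, so column 1 of P is <1, -1, 2, 1>.
Doing the same for each uj gives P = [[1, -1, 2, 2], [-1, 2, -2, -2], [2, -1, -2, -1], [1, 2, -1, 2]].

[[1, -1, 2, 2], [-1, 2, -2, -2], [2, -1, -2, -1], [1, 2, -1, 2]]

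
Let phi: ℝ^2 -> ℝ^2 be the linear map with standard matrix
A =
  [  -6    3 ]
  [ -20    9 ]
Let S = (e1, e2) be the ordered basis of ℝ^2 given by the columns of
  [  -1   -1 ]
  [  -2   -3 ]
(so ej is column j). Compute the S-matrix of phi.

[[2, 2], [-2, 1]]

With P the matrix whose columns are e1, e2, [phi]_S = P^(-1) A P.
Column by column: phi(e1) = A e1 = (0, 2); its S-coordinates (2, -2) give column 1.
Continuing for each basis vector yields [phi]_S = [[2, 2], [-2, 1]].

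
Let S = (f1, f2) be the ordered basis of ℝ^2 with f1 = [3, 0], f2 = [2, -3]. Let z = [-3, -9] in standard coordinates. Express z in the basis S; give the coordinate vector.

We seek scalars with c_1 f1 + c_2 f2 = z; equivalently solve M c = z where the columns of M are f1, f2.
System: 3c_1 + 2c_2 = -3, 0c_1 - 3c_2 = -9; solving gives c_1 = -3, c_2 = 3.
Check: -3f1 + 3f2 = [-3, -9].

[-3, 3]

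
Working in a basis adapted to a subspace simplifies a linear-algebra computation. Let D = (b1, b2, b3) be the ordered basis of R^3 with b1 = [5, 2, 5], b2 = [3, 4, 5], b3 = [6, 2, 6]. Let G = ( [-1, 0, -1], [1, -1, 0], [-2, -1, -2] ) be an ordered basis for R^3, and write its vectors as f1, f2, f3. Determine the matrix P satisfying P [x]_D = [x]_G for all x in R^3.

[[-1, -1, -2], [0, -2, 0], [-2, -2, -2]]

Let M have columns bj and N have columns fj. Then for every x, N [x]_G = x = M [x]_D, so P = N^(-1) M.
Since det N = 1, N^(-1) has integer entries; multiplying gives P = [[-1, -1, -2], [0, -2, 0], [-2, -2, -2]].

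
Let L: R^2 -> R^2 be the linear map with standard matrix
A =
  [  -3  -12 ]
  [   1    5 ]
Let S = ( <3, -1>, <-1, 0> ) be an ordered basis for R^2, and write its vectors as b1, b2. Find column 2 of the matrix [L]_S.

<1, 0>

Compute L(b2) = A b2 = <3, -1> in standard coordinates.
Then write this in S-coordinates: solve for y in y_1 b1 + y_2 b2 = <3, -1>.
This gives y = <1, 0>, which is column 2 of [L]_S.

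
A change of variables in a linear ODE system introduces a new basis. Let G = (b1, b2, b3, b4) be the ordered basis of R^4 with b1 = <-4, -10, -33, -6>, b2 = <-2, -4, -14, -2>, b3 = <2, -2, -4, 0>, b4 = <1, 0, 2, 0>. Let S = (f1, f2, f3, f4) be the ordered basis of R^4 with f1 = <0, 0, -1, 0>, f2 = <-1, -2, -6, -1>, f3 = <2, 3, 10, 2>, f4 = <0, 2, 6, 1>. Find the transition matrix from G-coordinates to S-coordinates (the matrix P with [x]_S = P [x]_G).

Let M have columns bj and N have columns fj. Then for every x, N [x]_S = x = M [x]_G, so P = N^(-1) M.
Since det N = -1, N^(-1) has integer entries; multiplying gives P = [[1, 2, 0, -2], [0, 2, 2, -1], [-2, 0, 2, 0], [-2, 0, -2, -1]].

[[1, 2, 0, -2], [0, 2, 2, -1], [-2, 0, 2, 0], [-2, 0, -2, -1]]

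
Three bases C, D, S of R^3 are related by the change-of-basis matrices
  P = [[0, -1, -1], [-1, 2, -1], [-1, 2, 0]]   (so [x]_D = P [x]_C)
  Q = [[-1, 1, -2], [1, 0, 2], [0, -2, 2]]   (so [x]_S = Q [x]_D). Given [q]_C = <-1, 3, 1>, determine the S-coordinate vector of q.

Composing the changes, [q]_S = Q P [q]_C.
Q P = [[1, -1, 0], [-2, 3, -1], [0, 0, 2]]; applying this to <-1, 3, 1> gives <-4, 10, 2>.

<-4, 10, 2>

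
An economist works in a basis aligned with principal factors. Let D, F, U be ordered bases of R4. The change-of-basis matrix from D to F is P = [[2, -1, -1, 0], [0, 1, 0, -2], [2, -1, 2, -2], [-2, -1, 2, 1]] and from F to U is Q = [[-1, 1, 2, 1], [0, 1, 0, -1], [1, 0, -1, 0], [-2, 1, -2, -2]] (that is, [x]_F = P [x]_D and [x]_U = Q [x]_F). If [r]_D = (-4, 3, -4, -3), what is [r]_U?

(-16, 15, 6, 61)

Apply P to get F-coordinates (-7, 9, -13, -6), then Q to get U-coordinates.
The result is [r]_U = (-16, 15, 6, 61).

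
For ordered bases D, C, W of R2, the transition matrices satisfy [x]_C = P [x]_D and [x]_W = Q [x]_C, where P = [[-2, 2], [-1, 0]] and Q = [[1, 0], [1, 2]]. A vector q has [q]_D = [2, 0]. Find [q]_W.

Apply P to get C-coordinates [-4, -2], then Q to get W-coordinates.
The result is [q]_W = [-4, -8].

[-4, -8]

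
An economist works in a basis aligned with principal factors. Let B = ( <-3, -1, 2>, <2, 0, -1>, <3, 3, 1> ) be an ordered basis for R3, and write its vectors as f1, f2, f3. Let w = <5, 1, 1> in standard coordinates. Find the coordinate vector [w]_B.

[w]_B is the unique c with M c = w, where M has columns f1, ..., f3.
Gaussian elimination on [M | w] yields c = (2, 4, 1).
Check: 2f1 + 4f2 + f3 = <5, 1, 1>.

<2, 4, 1>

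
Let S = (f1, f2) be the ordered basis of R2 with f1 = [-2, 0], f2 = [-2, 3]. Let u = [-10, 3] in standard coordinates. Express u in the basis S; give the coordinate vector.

[4, 1]

Write u = c_1 f1 + c_2 f2 and solve for the c_i.
System: -2c_1 - 2c_2 = -10, 0c_1 + 3c_2 = 3; solving gives c_1 = 4, c_2 = 1.
Check: 4f1 + f2 = [-10, 3].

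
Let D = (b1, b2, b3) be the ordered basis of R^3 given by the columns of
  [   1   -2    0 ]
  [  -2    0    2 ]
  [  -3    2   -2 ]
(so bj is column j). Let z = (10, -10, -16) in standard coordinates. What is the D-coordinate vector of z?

We seek scalars with c_1 b1 + ... + c_3 b3 = z; equivalently solve M c = z where the columns of M are b1, ..., b3.
Gaussian elimination on [M | z] yields c = (4, -3, -1).
Check: 4b1 - 3b2 - b3 = (10, -10, -16).

(4, -3, -1)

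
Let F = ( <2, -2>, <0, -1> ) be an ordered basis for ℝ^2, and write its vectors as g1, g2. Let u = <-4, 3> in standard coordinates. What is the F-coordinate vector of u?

[u]_F is the unique c with M c = u, where M has columns g1, g2.
System: 2c_1 + 0c_2 = -4, -2c_1 - c_2 = 3; solving gives c_1 = -2, c_2 = 1.
Check: -2g1 + g2 = <-4, 3>.

<-2, 1>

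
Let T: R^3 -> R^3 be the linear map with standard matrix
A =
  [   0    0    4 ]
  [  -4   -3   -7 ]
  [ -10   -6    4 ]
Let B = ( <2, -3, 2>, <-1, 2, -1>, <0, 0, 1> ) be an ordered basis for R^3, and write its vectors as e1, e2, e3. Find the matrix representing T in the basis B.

[[3, -3, 1], [-2, -2, -2], [-2, -2, 0]]

With P the matrix whose columns are e1, ..., e3, [T]_B = P^(-1) A P.
Column by column: T(e1) = A e1 = <8, -13, 6>; its B-coordinates <3, -2, -2> give column 1.
Continuing for each basis vector yields [T]_B = [[3, -3, 1], [-2, -2, -2], [-2, -2, 0]].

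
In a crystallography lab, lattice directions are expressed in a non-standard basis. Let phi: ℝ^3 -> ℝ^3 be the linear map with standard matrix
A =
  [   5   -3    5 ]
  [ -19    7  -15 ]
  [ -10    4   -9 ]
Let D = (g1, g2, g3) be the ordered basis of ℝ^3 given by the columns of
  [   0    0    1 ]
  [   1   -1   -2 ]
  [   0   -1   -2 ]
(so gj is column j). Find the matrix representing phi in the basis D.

[[3, 3, -3], [2, -1, -2], [-3, -2, 1]]

With P the matrix whose columns are g1, ..., g3, [phi]_D = P^(-1) A P.
Column by column: phi(g1) = A g1 = [-3, 7, 4]; its D-coordinates [3, 2, -3] give column 1.
Continuing for each basis vector yields [phi]_D = [[3, 3, -3], [2, -1, -2], [-3, -2, 1]].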